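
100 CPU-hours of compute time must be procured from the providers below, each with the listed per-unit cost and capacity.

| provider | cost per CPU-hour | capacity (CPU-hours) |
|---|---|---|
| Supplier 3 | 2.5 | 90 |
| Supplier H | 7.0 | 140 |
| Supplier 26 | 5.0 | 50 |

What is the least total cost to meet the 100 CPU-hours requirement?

Fill from the cheapest provider first.
Supplier 3 at 2.5: take all 90 CPU-hours ; 10 still needed.
Take 10 from Supplier 26 at 5.0 to finish.
Supplier H: unused.
Cost = 90×2.5 + 10×5.0 = 275.

275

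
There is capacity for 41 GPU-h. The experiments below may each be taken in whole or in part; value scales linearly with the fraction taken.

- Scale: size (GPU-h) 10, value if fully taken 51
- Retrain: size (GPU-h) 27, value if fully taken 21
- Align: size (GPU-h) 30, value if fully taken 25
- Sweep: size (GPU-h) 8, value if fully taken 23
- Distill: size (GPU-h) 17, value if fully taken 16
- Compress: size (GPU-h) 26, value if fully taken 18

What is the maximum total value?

Rank by value-to-size ratio: Scale 51/10≈5.1, Sweep 23/8≈2.88, Distill 16/17≈0.941, Align 25/30≈0.833, Retrain 21/27≈0.778, Compress 18/26≈0.692.
Scale: take in full, 10 GPU-h for value 51 → 31 left.
Take all of Sweep (8 GPU-h, value 23) → 23 GPU-h left.
Take all of Distill (17 GPU-h, value 16) → 6 GPU-h left.
Fill the last 6 GPU-h with part of Align: 6/30 of it earns 5.
Total value = 95.

95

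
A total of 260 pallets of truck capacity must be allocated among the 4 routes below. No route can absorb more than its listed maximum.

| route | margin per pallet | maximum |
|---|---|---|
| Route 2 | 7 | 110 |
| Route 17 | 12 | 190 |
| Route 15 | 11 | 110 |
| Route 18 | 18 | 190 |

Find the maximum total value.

4260

Order the routes by margin per pallet: Route 18 18 > Route 17 12 > Route 15 11 > Route 2 7.
Route 18 takes 190 to reach its cap of 190 → 70 left.
Only 70 left; Route 17 takes them to reach 70.
Total = 12×70 + 18×190 = 4260.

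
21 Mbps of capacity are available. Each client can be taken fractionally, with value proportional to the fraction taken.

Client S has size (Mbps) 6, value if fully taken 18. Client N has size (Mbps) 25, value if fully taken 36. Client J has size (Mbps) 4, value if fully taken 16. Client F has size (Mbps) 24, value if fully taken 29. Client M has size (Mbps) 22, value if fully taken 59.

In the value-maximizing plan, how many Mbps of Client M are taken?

Sort by value density: Client J 16/4≈4, Client S 18/6≈3, Client M 59/22≈2.68, Client N 36/25≈1.44, Client F 29/24≈1.21.
All 4 Mbps of Client J fit (value 16) → 17 remain.
Client S: take in full, 6 Mbps for value 18 → 11 left.
Fill the last 11 Mbps with part of Client M: 11/22 of it earns 29.5.

11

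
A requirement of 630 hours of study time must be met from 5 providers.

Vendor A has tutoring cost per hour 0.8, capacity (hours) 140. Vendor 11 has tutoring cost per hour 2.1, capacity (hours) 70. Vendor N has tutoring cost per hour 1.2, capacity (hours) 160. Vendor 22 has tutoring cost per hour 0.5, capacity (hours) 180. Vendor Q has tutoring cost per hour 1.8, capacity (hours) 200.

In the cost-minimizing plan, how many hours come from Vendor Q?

Cheapest first:
Vendor 22 (0.5): use full 180 → 450 hours to go.
Vendor A (0.8): use full 140 → 310 hours to go.
Take 160 from Vendor N at 1.2 → need 150 more.
Vendor Q at 1.8: take 150 of its 200 → requirement met.
Vendor 11: unused.

150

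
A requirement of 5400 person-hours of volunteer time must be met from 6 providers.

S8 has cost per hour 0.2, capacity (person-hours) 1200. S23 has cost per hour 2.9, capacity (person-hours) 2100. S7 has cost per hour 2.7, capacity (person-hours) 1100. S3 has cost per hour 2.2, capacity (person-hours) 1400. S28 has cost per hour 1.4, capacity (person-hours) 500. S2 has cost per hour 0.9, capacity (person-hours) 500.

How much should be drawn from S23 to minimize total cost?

700

Use providers in increasing cost order.
S8 at 0.2: take all 1200 person-hours → 4200 still needed.
Take 500 from S2 at 0.9 → need 3700 more.
S28 (1.4): use full 500 → 3200 person-hours to go.
S3 (2.2): use full 1400 → 1800 person-hours to go.
Take 1100 from S7 at 2.7 → need 700 more.
S23 at 2.9: take 700 of its 2100 → requirement met.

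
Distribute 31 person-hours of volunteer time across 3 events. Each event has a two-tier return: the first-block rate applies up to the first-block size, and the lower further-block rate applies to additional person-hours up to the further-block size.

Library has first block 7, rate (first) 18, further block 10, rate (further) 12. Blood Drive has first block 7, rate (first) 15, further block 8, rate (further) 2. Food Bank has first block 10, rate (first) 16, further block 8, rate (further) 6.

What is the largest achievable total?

Treat each block as its own option and order by rate: Library/first 18 > Food Bank/first 16 > Blood Drive/first 15 > Library/second 12 > Food Bank/second 6 > Blood Drive/second 2.
Library/first (18): +7 ; 24 left.
Fill Food Bank first block (10 at 16) ; 14 left.
Fill Blood Drive first block (7 at 15) ; 7 left.
Library second at 12: only 7 left, fill 7.
Total = 18×7 + 16×10 + 15×7 + 12×7 = 475.

475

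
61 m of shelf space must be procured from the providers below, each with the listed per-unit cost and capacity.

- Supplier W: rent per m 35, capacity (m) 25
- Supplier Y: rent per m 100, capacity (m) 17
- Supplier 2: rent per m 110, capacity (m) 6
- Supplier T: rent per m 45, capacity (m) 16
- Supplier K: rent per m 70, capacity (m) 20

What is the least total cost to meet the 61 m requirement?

2995

Cheapest first:
Take 25 from Supplier W at 35 — need 36 more.
Supplier T (45): use full 16 — 20 m to go.
Take 20 from Supplier K at 70 — need 0 more.
Supplier Y, Supplier 2: unused.
Cost = 25×35 + 16×45 + 20×70 = 2995.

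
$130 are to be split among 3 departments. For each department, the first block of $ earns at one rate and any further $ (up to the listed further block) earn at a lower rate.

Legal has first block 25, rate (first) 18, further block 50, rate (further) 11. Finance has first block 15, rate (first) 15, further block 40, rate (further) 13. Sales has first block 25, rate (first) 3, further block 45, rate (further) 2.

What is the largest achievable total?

Order all 6 blocks by rate: Legal/tier1 18 > Finance/tier1 15 > Finance/tier2 13 > Legal/tier2 11 > Sales/tier1 3 > Sales/tier2 2.
Legal/tier1 (18): +25 ; 105 left.
Finance/tier1 (15): +15 ; 90 left.
Finance tier2 at 13: fill all 40 ; 50 left.
Legal tier2 at 11: fill all 50 ; 0 left.
Total = 18×25 + 15×15 + 13×40 + 11×50 = 1745.

1745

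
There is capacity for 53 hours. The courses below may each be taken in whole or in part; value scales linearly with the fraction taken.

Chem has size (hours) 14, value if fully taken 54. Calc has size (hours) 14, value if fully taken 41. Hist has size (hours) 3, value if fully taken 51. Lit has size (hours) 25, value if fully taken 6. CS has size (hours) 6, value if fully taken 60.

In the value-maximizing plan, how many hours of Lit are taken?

16

Sort by value density: Hist 51/3≈17, CS 60/6≈10, Chem 54/14≈3.86, Calc 41/14≈2.93, Lit 6/25≈0.24.
All 3 hours of Hist fit (value 51) → 50 remain.
CS: take in full, 6 hours for value 60 → 44 left.
All 14 hours of Chem fit (value 54) → 30 remain.
Calc: take in full, 14 hours for value 41 → 16 left.
Only 16 hours remain; take 16/25 of Lit for value 6×16/25 = 3.84.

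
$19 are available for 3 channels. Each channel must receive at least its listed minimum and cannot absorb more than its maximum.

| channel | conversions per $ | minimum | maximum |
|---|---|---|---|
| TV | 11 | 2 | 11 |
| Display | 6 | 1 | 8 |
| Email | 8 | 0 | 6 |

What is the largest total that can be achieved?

181

Meeting every minimum uses 2+1+0 = 3 $, leaving 16.
Rank by conversions per $: TV 11 > Email 8 > Display 6.
TV: +9 to 11 (cap) ; 7 left.
Email takes 6 more to reach its cap of 6 ; 1 left.
Display: +1 (room for 7) → 2. Pool exhausted.
Total = 11×11 + 6×2 + 8×6 = 181.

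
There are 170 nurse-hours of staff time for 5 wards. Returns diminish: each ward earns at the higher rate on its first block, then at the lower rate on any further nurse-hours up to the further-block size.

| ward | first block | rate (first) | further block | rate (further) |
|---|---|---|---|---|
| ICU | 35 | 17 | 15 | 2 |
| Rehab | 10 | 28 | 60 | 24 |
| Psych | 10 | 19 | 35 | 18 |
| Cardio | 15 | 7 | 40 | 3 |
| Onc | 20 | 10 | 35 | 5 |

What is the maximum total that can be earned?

3335

Rank every tier by rate: Rehab/T1 28 > Rehab/T2 24 > Psych/T1 19 > Psych/T2 18 > ICU/T1 17 > Onc/T1 10 > Cardio/T1 7 > Onc/T2 5 > Cardio/T2 3 > ICU/T2 2.
Rehab/T1 (28): +10 → 160 left.
Fill Rehab T2 block (60 at 24) → 100 left.
Psych/T1 (19): +10 → 90 left.
Psych/T2 (18): +35 → 55 left.
Fill ICU T1 block (35 at 17) → 20 left.
Onc T1 at 10: fill all 20 → 0 left.
Total = 28×10 + 24×60 + 19×10 + 18×35 + 17×35 + 10×20 = 3335.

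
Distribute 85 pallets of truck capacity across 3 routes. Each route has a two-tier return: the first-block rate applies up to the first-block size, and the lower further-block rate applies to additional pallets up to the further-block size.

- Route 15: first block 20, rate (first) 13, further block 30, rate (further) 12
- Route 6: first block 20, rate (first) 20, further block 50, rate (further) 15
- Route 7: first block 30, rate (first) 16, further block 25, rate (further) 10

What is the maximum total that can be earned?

Treat each block as its own option and order by rate: Route 6/tier1 20 > Route 7/tier1 16 > Route 6/tier2 15 > Route 15/tier1 13 > Route 15/tier2 12 > Route 7/tier2 10.
Route 6 tier1 at 20: fill all 20 ; 65 left.
Route 7 tier1 at 16: fill all 30 ; 35 left.
Route 6/tier2: +35 of 50 at 15; pool empty.
Total = 20×20 + 16×30 + 15×35 = 1405.

1405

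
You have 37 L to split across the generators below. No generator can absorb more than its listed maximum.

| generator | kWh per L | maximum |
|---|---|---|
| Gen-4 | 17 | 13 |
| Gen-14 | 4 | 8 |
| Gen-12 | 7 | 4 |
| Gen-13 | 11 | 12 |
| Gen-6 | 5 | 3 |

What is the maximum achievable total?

Rank by kWh per L: Gen-4 17 > Gen-13 11 > Gen-12 7 > Gen-6 5 > Gen-14 4.
Gen-4 takes 13 to reach its cap of 13 → 24 left.
Give Gen-13 12 to hit its cap of 12 → 12 left.
Gen-12: +4 to 4 (cap) → 8 left.
Gen-6 takes 3 to reach its cap of 3 → 5 left.
Gen-14 has room for 8 but only 5 remain, so it gets 5.
Total = 17×13 + 4×5 + 7×4 + 11×12 + 5×3 = 416.

416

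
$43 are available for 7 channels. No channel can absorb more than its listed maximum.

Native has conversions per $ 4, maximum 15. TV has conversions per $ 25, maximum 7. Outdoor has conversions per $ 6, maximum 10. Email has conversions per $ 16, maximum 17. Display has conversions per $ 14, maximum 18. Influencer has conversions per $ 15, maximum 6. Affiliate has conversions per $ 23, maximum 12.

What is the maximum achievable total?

827

Rank by conversions per $: TV 25 > Affiliate 23 > Email 16 > Influencer 15 > Display 14 > Outdoor 6 > Native 4.
Give TV 7 to hit its cap of 7 ; 36 left.
Affiliate takes 12 to reach its cap of 12 ; 24 left.
Email: +17 to 17 (cap) ; 7 left.
Give Influencer 6 to hit its cap of 6 ; 1 left.
Display: +1 (room for 18) → 1. Pool exhausted.
Total = 25×7 + 16×17 + 14×1 + 15×6 + 23×12 = 827.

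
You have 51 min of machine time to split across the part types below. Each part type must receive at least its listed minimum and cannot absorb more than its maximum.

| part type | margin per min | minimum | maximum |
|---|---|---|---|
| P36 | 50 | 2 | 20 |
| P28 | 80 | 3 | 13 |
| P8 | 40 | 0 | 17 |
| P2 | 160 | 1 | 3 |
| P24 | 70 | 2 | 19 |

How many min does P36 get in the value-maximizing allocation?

Meeting every minimum uses 2+3+0+1+2 = 8 min, leaving 43.
Order the part types by margin per min: P2 160 > P28 80 > P24 70 > P36 50 > P8 40.
Give P2 2 more to hit its cap of 3 — 41 left.
Give P28 10 more to hit its cap of 13 — 31 left.
Give P24 17 more to hit its cap of 19 — 14 left.
Only 14 left; P36 takes them to reach 16.

16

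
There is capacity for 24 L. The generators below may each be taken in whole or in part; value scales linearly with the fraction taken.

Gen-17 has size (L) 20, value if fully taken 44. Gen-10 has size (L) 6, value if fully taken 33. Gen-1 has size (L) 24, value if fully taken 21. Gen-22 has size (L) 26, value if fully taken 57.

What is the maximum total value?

Best value per unit of size first: Gen-10 33/6≈5.5, Gen-17 44/20≈2.2, Gen-22 57/26≈2.19, Gen-1 21/24≈0.875.
Take all of Gen-10 (6 L, value 33) — 18 L left.
18 L left: a 18/20 share of Gen-17 gives 44×18/20 = 39.6.
Total value = 72.6.

72.6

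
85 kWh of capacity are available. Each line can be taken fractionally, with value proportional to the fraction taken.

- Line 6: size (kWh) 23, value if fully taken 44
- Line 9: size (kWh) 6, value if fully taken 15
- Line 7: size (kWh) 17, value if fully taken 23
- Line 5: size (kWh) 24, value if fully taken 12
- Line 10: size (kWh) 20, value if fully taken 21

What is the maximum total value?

112.5

Sort by value density: Line 9 15/6≈2.5, Line 6 44/23≈1.91, Line 7 23/17≈1.35, Line 10 21/20≈1.05, Line 5 12/24≈0.5.
All 6 kWh of Line 9 fit (value 15) ; 79 remain.
All 23 kWh of Line 6 fit (value 44) ; 56 remain.
All 17 kWh of Line 7 fit (value 23) ; 39 remain.
Line 10: take in full, 20 kWh for value 21 ; 19 left.
Only 19 kWh remain; take 19/24 of Line 5 for value 12×19/24 = 9.5.
Total value = 112.5.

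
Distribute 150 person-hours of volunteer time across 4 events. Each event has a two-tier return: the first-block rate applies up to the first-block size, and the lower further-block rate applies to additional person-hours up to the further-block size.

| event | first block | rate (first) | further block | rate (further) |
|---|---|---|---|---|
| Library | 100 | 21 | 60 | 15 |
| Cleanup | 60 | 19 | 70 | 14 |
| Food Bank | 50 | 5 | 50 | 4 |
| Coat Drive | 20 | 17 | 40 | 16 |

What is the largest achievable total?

Rank every tier by rate: Library/T1 21 > Cleanup/T1 19 > Coat Drive/T1 17 > Coat Drive/T2 16 > Library/T2 15 > Cleanup/T2 14 > Food Bank/T1 5 > Food Bank/T2 4.
Library T1 at 21: fill all 100 ; 50 left.
Cleanup T1 at 19: only 50 left, fill 50.
Total = 21×100 + 19×50 = 3050.

3050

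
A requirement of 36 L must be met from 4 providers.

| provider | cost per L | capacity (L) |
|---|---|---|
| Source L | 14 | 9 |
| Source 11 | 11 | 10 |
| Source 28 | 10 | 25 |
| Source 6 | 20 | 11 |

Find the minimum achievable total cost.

Use providers in increasing cost order.
Source 28 at 10: take all 25 L → 11 still needed.
Source 11 (11): use full 10 → 1 L to go.
Source L (14): take the remaining 1 → done.
Source 6: unused.
Cost = 25×10 + 10×11 + 1×14 = 374.

374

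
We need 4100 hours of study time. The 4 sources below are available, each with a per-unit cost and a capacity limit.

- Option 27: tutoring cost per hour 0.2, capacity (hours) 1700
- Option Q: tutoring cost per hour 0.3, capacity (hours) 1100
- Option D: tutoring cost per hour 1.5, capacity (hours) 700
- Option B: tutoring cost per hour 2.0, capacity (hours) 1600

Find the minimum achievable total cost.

Cheapest first:
Option 27 (0.2): use full 1700 ; 2400 hours to go.
Take 1100 from Option Q at 0.3 ; need 1300 more.
Take 700 from Option D at 1.5 ; need 600 more.
Option B at 2.0: take 600 of its 1600 ; requirement met.
Cost = 1700×0.2 + 1100×0.3 + 700×1.5 + 600×2.0 = 2920.

2920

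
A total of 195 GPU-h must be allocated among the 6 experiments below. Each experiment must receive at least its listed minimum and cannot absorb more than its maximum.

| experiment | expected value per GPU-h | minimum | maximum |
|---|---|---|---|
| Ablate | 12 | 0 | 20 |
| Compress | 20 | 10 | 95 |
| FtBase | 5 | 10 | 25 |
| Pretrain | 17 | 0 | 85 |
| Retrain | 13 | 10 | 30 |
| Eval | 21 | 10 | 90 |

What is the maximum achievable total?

3770

Meeting every minimum uses 0+10+10+0+10+10 = 40 GPU-h, leaving 155.
Highest expected value per GPU-h first: Eval 21 > Compress 20 > Pretrain 17 > Retrain 13 > Ablate 12 > FtBase 5.
Eval: +80 to 90 (cap) — 75 left.
Compress has room for 85 more but only 75 remain, so it gets 85.
Total = 20×85 + 5×10 + 13×10 + 21×90 = 3770.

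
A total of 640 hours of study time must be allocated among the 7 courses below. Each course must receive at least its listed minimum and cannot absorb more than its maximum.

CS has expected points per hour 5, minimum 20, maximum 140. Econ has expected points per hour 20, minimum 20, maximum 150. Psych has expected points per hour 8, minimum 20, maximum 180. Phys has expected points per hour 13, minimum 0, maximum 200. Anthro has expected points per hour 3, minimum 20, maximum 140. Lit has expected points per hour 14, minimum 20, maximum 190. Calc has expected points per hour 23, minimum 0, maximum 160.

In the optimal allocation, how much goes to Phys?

Meeting every minimum uses 20+20+20+0+20+20+0 = 100 hours, leaving 540.
Highest expected points per hour first: Calc 23 > Econ 20 > Lit 14 > Phys 13 > Psych 8 > CS 5 > Anthro 3.
Calc takes 160 more to reach its cap of 160 → 380 left.
Econ: +130 to 150 (cap) → 250 left.
Lit: +170 to 190 (cap) → 80 left.
Phys has room for 200 more but only 80 remain, so it gets 80.

80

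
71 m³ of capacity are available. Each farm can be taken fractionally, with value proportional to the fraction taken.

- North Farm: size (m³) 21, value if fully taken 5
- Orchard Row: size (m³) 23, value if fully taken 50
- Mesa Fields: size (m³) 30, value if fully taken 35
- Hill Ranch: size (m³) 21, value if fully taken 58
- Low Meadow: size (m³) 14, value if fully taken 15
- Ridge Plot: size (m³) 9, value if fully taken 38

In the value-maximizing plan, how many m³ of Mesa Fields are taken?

18

Sort by value density: Ridge Plot 38/9≈4.22, Hill Ranch 58/21≈2.76, Orchard Row 50/23≈2.17, Mesa Fields 35/30≈1.17, Low Meadow 15/14≈1.07, North Farm 5/21≈0.238.
Ridge Plot: take in full, 9 m³ for value 38 — 62 left.
Hill Ranch: take in full, 21 m³ for value 58 — 41 left.
Take all of Orchard Row (23 m³, value 50) — 18 m³ left.
Fill the last 18 m³ with part of Mesa Fields: 18/30 of it earns 21.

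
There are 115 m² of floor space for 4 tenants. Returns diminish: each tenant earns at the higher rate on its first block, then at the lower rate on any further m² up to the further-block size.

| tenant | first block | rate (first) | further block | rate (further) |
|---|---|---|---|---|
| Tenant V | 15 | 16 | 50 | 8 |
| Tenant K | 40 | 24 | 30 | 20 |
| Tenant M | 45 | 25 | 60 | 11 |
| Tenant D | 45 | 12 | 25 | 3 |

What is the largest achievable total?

Order all 8 blocks by rate: Tenant M/T1 25 > Tenant K/T1 24 > Tenant K/T2 20 > Tenant V/T1 16 > Tenant D/T1 12 > Tenant M/T2 11 > Tenant V/T2 8 > Tenant D/T2 3.
Tenant M/T1 (25): +45 — 70 left.
Tenant K/T1 (24): +40 — 30 left.
Fill Tenant K T2 block (30 at 20) — 0 left.
Total = 25×45 + 24×40 + 20×30 = 2685.

2685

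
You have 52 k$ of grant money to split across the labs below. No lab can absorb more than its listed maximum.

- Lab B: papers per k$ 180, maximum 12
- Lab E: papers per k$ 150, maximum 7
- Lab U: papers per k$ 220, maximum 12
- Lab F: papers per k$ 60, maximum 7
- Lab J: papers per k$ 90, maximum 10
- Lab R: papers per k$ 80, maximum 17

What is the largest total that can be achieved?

Highest papers per k$ first: Lab U 220 > Lab B 180 > Lab E 150 > Lab J 90 > Lab R 80 > Lab F 60.
Lab U takes 12 to reach its cap of 12 — 40 left.
Lab B takes 12 to reach its cap of 12 — 28 left.
Lab E: +7 to 7 (cap) — 21 left.
Lab J: +10 to 10 (cap) — 11 left.
Lab R has room for 17 but only 11 remain, so it gets 11.
Total = 180×12 + 150×7 + 220×12 + 90×10 + 80×11 = 7630.

7630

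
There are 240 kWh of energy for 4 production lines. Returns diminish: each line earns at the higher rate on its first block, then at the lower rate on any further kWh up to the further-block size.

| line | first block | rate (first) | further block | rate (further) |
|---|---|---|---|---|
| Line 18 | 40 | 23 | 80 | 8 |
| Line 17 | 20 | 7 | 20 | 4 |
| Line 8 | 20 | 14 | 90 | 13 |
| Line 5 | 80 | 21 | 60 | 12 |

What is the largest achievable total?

Order all 8 blocks by rate: Line 18/first 23 > Line 5/first 21 > Line 8/first 14 > Line 8/second 13 > Line 5/second 12 > Line 18/second 8 > Line 17/first 7 > Line 17/second 4.
Line 18/first (23): +40 — 200 left.
Fill Line 5 first block (80 at 21) — 120 left.
Line 8/first (14): +20 — 100 left.
Line 8 second at 13: fill all 90 — 10 left.
Line 5 second at 12: only 10 left, fill 10.
Total = 23×40 + 21×80 + 14×20 + 13×90 + 12×10 = 4170.

4170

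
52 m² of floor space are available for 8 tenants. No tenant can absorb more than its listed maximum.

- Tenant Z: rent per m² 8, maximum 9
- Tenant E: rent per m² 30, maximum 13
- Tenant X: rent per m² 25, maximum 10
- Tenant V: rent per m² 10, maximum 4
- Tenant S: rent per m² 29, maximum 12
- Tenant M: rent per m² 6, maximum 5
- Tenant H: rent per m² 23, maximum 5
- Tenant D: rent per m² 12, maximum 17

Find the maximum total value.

1247

Order the tenants by rent per m²: Tenant E 30 > Tenant S 29 > Tenant X 25 > Tenant H 23 > Tenant D 12 > Tenant V 10 > Tenant Z 8 > Tenant M 6.
Tenant E takes 13 to reach its cap of 13 ; 39 left.
Tenant S: +12 to 12 (cap) ; 27 left.
Give Tenant X 10 to hit its cap of 10 ; 17 left.
Tenant H: +5 to 5 (cap) ; 12 left.
Tenant D: +12 (room for 17) → 12. Pool exhausted.
Total = 30×13 + 25×10 + 29×12 + 23×5 + 12×12 = 1247.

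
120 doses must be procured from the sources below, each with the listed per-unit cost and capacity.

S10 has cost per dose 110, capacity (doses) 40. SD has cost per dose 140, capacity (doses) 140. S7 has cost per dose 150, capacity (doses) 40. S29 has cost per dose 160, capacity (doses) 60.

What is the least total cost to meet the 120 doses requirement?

Use sources in increasing cost order.
Take 40 from S10 at 110 → need 80 more.
Take 80 from SD at 140 to finish.
S7, S29: unused.
Cost = 40×110 + 80×140 = 15600.

15600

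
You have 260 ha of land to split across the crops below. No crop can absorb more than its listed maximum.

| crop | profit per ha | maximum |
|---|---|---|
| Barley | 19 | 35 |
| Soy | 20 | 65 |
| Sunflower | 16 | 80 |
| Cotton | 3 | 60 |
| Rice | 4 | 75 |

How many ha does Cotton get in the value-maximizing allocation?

5

Rank by profit per ha: Soy 20 > Barley 19 > Sunflower 16 > Rice 4 > Cotton 3.
Soy takes 65 to reach its cap of 65 ; 195 left.
Barley takes 35 to reach its cap of 35 ; 160 left.
Give Sunflower 80 to hit its cap of 80 ; 80 left.
Rice takes 75 to reach its cap of 75 ; 5 left.
Cotton has room for 60 but only 5 remain, so it gets 5.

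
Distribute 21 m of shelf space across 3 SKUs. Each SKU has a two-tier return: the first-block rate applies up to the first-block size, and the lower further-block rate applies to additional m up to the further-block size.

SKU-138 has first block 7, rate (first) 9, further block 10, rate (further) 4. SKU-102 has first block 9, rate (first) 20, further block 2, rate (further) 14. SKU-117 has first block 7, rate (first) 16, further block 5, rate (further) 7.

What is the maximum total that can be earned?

347

Order all 6 blocks by rate: SKU-102/tier1 20 > SKU-117/tier1 16 > SKU-102/tier2 14 > SKU-138/tier1 9 > SKU-117/tier2 7 > SKU-138/tier2 4.
SKU-102 tier1 at 20: fill all 9 → 12 left.
SKU-117 tier1 at 16: fill all 7 → 5 left.
SKU-102/tier2 (14): +2 → 3 left.
SKU-138 tier1 at 9: only 3 left, fill 3.
Total = 20×9 + 16×7 + 14×2 + 9×3 = 347.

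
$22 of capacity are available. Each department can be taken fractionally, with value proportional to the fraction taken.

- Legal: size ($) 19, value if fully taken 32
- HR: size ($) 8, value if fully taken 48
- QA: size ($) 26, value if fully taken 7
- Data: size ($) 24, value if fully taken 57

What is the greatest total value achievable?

Rank by value-to-size ratio: HR 48/8≈6, Data 57/24≈2.38, Legal 32/19≈1.68, QA 7/26≈0.269.
All 8 $ of HR fit (value 48) ; 14 remain.
Fill the last 14 $ with part of Data: 14/24 of it earns 33.25.
Total value = 81.25.

81.25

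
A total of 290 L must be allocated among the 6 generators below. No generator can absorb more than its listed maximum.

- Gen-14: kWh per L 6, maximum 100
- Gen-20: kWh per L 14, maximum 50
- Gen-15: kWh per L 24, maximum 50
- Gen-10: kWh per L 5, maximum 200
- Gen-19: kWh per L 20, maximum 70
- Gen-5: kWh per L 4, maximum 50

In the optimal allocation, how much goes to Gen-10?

Order the generators by kWh per L: Gen-15 24 > Gen-19 20 > Gen-20 14 > Gen-14 6 > Gen-10 5 > Gen-5 4.
Give Gen-15 50 to hit its cap of 50 ; 240 left.
Gen-19 takes 70 to reach its cap of 70 ; 170 left.
Gen-20 takes 50 to reach its cap of 50 ; 120 left.
Gen-14: +100 to 100 (cap) ; 20 left.
Gen-10: +20 (room for 200) → 20. Pool exhausted.

20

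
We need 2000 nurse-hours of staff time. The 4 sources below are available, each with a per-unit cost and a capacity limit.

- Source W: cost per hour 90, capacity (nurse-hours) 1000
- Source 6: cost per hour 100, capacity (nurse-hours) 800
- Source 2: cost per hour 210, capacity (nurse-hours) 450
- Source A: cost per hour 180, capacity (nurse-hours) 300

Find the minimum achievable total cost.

Cheapest first:
Source W at 90: take all 1000 nurse-hours → 1000 still needed.
Source 6 (100): use full 800 → 200 nurse-hours to go.
Take 200 from Source A at 180 to finish.
Source 2: unused.
Cost = 1000×90 + 800×100 + 200×180 = 206000.

206000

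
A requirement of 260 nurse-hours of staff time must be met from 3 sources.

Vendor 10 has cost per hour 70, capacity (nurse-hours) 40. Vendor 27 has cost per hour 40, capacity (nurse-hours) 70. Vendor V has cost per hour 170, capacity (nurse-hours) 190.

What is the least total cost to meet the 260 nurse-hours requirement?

31100

Fill from the cheapest source first.
Take 70 from Vendor 27 at 40 — need 190 more.
Vendor 10 at 70: take all 40 nurse-hours — 150 still needed.
Vendor V (170): take the remaining 150 — done.
Cost = 70×40 + 40×70 + 150×170 = 31100.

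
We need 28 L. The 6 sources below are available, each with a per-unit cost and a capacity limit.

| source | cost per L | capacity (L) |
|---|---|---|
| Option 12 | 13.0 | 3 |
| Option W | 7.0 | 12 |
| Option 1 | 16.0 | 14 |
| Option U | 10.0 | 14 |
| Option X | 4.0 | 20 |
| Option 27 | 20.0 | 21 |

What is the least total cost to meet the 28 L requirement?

Fill from the cheapest source first.
Option X (4.0): use full 20 → 8 L to go.
Option W (7.0): take the remaining 8 → done.
Option U, Option 12, Option 1, Option 27: unused.
Cost = 20×4.0 + 8×7.0 = 136.

136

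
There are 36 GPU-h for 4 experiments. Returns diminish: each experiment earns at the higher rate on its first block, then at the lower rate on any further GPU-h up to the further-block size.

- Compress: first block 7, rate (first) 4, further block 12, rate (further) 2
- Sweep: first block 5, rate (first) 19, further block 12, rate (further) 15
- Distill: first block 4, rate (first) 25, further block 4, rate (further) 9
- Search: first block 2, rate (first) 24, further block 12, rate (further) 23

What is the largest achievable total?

708

Rank every tier by rate: Distill/tier1 25 > Search/tier1 24 > Search/tier2 23 > Sweep/tier1 19 > Sweep/tier2 15 > Distill/tier2 9 > Compress/tier1 4 > Compress/tier2 2.
Fill Distill tier1 block (4 at 25) → 32 left.
Search/tier1 (24): +2 → 30 left.
Search/tier2 (23): +12 → 18 left.
Sweep tier1 at 19: fill all 5 → 13 left.
Sweep/tier2 (15): +12 → 1 left.
1 remain; put them into Distill tier2 at 9.
Total = 25×4 + 24×2 + 23×12 + 19×5 + 15×12 + 9×1 = 708.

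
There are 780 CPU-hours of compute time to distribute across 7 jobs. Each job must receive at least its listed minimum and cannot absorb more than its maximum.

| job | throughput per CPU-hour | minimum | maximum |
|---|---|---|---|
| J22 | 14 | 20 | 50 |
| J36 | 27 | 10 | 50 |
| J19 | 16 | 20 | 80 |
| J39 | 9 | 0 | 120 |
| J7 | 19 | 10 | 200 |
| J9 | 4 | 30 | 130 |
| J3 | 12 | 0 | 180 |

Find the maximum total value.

Meeting every minimum uses 20+10+20+0+10+30+0 = 90 CPU-hours, leaving 690.
Highest throughput per CPU-hour first: J36 27 > J7 19 > J19 16 > J22 14 > J3 12 > J39 9 > J9 4.
J36 takes 40 more to reach its cap of 50 ; 650 left.
J7: +190 to 200 (cap) ; 460 left.
J19: +60 to 80 (cap) ; 400 left.
Give J22 30 more to hit its cap of 50 ; 370 left.
J3 takes 180 more to reach its cap of 180 ; 190 left.
J39: +120 to 120 (cap) ; 70 left.
J9: +70 (room for 100) → 100. Pool exhausted.
Total = 14×50 + 27×50 + 16×80 + 9×120 + 19×200 + 4×100 + 12×180 = 10770.

10770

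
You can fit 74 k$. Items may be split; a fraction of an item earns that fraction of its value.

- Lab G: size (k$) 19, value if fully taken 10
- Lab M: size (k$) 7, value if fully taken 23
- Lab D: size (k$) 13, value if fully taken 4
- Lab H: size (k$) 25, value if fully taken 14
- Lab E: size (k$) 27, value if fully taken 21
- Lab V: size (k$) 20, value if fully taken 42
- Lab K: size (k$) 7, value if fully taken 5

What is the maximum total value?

98.28

Best value per unit of size first: Lab M 23/7≈3.29, Lab V 42/20≈2.1, Lab E 21/27≈0.778, Lab K 5/7≈0.714, Lab H 14/25≈0.56, Lab G 10/19≈0.526, Lab D 4/13≈0.308.
All 7 k$ of Lab M fit (value 23) ; 67 remain.
Take all of Lab V (20 k$, value 42) ; 47 k$ left.
All 27 k$ of Lab E fit (value 21) ; 20 remain.
Lab K: take in full, 7 k$ for value 5 ; 13 left.
13 k$ left: a 13/25 share of Lab H gives 14×13/25 = 7.28.
Total value = 98.28.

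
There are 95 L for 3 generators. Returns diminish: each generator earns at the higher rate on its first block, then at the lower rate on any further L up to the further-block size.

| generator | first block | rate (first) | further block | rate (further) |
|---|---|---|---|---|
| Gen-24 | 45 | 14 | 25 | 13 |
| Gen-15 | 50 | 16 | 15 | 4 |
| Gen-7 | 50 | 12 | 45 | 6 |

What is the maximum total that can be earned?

1430

Treat each block as its own option and order by rate: Gen-15/first 16 > Gen-24/first 14 > Gen-24/second 13 > Gen-7/first 12 > Gen-7/second 6 > Gen-15/second 4.
Fill Gen-15 first block (50 at 16) → 45 left.
Gen-24/first (14): +45 → 0 left.
Total = 16×50 + 14×45 = 1430.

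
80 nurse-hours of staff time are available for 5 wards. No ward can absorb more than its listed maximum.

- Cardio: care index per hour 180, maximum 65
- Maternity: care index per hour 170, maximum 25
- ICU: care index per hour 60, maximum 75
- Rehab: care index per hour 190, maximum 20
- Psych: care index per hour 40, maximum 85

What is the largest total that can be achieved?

Rank by care index per hour: Rehab 190 > Cardio 180 > Maternity 170 > ICU 60 > Psych 40.
Give Rehab 20 to hit its cap of 20 ; 60 left.
Cardio has room for 65 but only 60 remain, so it gets 60.
Total = 180×60 + 190×20 = 14600.

14600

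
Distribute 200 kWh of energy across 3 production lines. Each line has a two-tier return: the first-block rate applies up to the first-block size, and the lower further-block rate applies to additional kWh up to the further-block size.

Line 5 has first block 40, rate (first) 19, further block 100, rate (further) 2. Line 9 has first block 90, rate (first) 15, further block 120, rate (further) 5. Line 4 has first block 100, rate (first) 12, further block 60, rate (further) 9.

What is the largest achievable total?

2950

Order all 6 blocks by rate: Line 5/first 19 > Line 9/first 15 > Line 4/first 12 > Line 4/second 9 > Line 9/second 5 > Line 5/second 2.
Line 5 first at 19: fill all 40 → 160 left.
Line 9/first (15): +90 → 70 left.
70 remain; put them into Line 4 first at 12.
Total = 19×40 + 15×90 + 12×70 = 2950.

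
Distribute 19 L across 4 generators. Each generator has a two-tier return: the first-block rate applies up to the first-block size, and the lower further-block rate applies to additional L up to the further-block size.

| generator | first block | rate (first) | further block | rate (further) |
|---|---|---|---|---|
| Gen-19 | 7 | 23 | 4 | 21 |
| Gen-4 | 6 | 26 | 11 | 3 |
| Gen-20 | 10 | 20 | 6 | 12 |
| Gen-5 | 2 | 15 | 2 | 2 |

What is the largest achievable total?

Order all 8 blocks by rate: Gen-4/T1 26 > Gen-19/T1 23 > Gen-19/T2 21 > Gen-20/T1 20 > Gen-5/T1 15 > Gen-20/T2 12 > Gen-4/T2 3 > Gen-5/T2 2.
Fill Gen-4 T1 block (6 at 26) ; 13 left.
Fill Gen-19 T1 block (7 at 23) ; 6 left.
Gen-19 T2 at 21: fill all 4 ; 2 left.
Gen-20 T1 at 20: only 2 left, fill 2.
Total = 26×6 + 23×7 + 21×4 + 20×2 = 441.

441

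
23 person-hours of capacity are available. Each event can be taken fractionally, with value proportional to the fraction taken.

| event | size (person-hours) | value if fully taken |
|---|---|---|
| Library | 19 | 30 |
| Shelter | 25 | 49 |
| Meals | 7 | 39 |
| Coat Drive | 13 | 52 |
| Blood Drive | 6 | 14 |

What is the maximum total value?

98

Sort by value density: Meals 39/7≈5.57, Coat Drive 52/13≈4, Blood Drive 14/6≈2.33, Shelter 49/25≈1.96, Library 30/19≈1.58.
Take all of Meals (7 person-hours, value 39) → 16 person-hours left.
Coat Drive: take in full, 13 person-hours for value 52 → 3 left.
Only 3 person-hours remain; take 3/6 of Blood Drive for value 14×3/6 = 7.
Total value = 98.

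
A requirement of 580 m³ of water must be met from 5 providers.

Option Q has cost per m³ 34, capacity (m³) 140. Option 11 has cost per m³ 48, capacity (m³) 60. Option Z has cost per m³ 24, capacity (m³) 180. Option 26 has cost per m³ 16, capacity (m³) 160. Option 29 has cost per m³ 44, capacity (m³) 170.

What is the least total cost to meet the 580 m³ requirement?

Fill from the cheapest provider first.
Option 26 at 16: take all 160 m³ → 420 still needed.
Take 180 from Option Z at 24 → need 240 more.
Option Q at 34: take all 140 m³ → 100 still needed.
Option 29 (44): take the remaining 100 → done.
Option 11: unused.
Cost = 160×16 + 180×24 + 140×34 + 100×44 = 16040.

16040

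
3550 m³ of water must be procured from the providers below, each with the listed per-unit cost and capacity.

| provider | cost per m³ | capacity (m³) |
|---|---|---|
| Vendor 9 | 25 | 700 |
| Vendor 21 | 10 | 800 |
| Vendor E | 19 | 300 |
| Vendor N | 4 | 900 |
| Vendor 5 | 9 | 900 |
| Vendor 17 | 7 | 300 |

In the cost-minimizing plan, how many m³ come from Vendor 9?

Fill from the cheapest provider first.
Vendor N (4): use full 900 — 2650 m³ to go.
Vendor 17 (7): use full 300 — 2350 m³ to go.
Take 900 from Vendor 5 at 9 — need 1450 more.
Take 800 from Vendor 21 at 10 — need 650 more.
Vendor E at 19: take all 300 m³ — 350 still needed.
Vendor 9 (25): take the remaining 350 — done.

350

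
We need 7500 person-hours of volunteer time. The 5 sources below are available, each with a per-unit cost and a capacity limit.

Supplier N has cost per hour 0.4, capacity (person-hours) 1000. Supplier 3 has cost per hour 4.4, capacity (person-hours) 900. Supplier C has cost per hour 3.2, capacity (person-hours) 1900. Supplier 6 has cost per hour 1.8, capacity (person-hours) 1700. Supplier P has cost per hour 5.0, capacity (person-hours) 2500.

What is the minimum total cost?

23500

Use sources in increasing cost order.
Supplier N (0.4): use full 1000 ; 6500 person-hours to go.
Supplier 6 at 1.8: take all 1700 person-hours ; 4800 still needed.
Take 1900 from Supplier C at 3.2 ; need 2900 more.
Take 900 from Supplier 3 at 4.4 ; need 2000 more.
Supplier P at 5.0: take 2000 of its 2500 ; requirement met.
Cost = 1000×0.4 + 1700×1.8 + 1900×3.2 + 900×4.4 + 2000×5.0 = 23500.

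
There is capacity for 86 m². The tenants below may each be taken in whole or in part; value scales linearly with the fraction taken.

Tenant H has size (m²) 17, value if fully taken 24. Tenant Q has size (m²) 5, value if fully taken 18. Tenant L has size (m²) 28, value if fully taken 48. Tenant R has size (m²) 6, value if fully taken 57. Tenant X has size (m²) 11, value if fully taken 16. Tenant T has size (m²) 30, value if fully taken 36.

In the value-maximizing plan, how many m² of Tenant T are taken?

Sort by value density: Tenant R 57/6≈9.5, Tenant Q 18/5≈3.6, Tenant L 48/28≈1.71, Tenant X 16/11≈1.45, Tenant H 24/17≈1.41, Tenant T 36/30≈1.2.
Take all of Tenant R (6 m², value 57) → 80 m² left.
Tenant Q: take in full, 5 m² for value 18 → 75 left.
All 28 m² of Tenant L fit (value 48) → 47 remain.
All 11 m² of Tenant X fit (value 16) → 36 remain.
Tenant H: take in full, 17 m² for value 24 → 19 left.
Fill the last 19 m² with part of Tenant T: 19/30 of it earns 22.8.

19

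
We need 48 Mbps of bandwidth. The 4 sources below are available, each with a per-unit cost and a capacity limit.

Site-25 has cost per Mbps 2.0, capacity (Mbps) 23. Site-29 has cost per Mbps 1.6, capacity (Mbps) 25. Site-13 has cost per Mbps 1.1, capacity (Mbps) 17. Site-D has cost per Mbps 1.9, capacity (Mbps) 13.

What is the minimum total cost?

70.1

Use sources in increasing cost order.
Site-13 at 1.1: take all 17 Mbps — 31 still needed.
Site-29 at 1.6: take all 25 Mbps — 6 still needed.
Take 6 from Site-D at 1.9 to finish.
Site-25: unused.
Cost = 17×1.1 + 25×1.6 + 6×1.9 = 70.1.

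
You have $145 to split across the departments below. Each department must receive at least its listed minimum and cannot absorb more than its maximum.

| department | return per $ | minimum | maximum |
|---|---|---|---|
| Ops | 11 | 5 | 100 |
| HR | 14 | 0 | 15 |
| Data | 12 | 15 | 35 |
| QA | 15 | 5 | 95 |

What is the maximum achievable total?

2050

Meeting every minimum uses 5+0+15+5 = 25 $, leaving 120.
Order the departments by return per $: QA 15 > HR 14 > Data 12 > Ops 11.
Give QA 90 more to hit its cap of 95 — 30 left.
Give HR 15 more to hit its cap of 15 — 15 left.
Data: +15 (room for 20) → 30. Pool exhausted.
Total = 11×5 + 14×15 + 12×30 + 15×95 = 2050.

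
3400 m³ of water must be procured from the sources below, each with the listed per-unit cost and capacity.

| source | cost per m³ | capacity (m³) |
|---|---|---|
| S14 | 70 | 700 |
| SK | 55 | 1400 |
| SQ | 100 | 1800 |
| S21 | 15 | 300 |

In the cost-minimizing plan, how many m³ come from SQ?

1000

Use sources in increasing cost order.
S21 (15): use full 300 → 3100 m³ to go.
SK at 55: take all 1400 m³ → 1700 still needed.
S14 at 70: take all 700 m³ → 1000 still needed.
SQ at 100: take 1000 of its 1800 → requirement met.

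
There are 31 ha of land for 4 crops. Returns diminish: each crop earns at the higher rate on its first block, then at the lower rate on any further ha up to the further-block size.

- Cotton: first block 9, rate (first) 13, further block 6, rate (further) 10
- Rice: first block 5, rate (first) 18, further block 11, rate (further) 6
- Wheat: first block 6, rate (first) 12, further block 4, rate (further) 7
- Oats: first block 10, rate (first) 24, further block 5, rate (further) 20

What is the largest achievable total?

Rank every tier by rate: Oats/first 24 > Oats/second 20 > Rice/first 18 > Cotton/first 13 > Wheat/first 12 > Cotton/second 10 > Wheat/second 7 > Rice/second 6.
Oats/first (24): +10 — 21 left.
Oats/second (20): +5 — 16 left.
Rice first at 18: fill all 5 — 11 left.
Cotton first at 13: fill all 9 — 2 left.
Wheat first at 12: only 2 left, fill 2.
Total = 24×10 + 20×5 + 18×5 + 13×9 + 12×2 = 571.

571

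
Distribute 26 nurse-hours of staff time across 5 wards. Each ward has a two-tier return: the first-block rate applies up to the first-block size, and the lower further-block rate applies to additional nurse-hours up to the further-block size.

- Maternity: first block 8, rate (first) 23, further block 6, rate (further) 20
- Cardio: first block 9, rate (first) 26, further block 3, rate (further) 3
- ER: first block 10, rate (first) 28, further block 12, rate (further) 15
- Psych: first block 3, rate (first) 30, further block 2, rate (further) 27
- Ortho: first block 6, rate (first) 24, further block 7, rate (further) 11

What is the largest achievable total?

Rank every tier by rate: Psych/first 30 > ER/first 28 > Psych/second 27 > Cardio/first 26 > Ortho/first 24 > Maternity/first 23 > Maternity/second 20 > ER/second 15 > Ortho/second 11 > Cardio/second 3.
Fill Psych first block (3 at 30) — 23 left.
ER/first (28): +10 — 13 left.
Psych second at 27: fill all 2 — 11 left.
Fill Cardio first block (9 at 26) — 2 left.
Ortho/first: +2 of 6 at 24; pool empty.
Total = 30×3 + 28×10 + 27×2 + 26×9 + 24×2 = 706.

706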